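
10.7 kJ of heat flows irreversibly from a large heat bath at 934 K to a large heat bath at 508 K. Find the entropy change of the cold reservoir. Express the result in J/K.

The cold reservoir gains heat Q, so ΔS_cold = +Q/T_C = 10700/508 = 21.1 J/K.

ΔS_cold = 21.1 J/K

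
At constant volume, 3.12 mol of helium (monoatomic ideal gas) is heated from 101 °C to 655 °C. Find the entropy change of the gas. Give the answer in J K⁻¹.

ΔS = 35.4 J/K

In kelvin: T₁ = 374.15 K, T₂ = 928.15 K. At constant volume, ΔS = nC_V ln(T₂/T₁) with C_V = 3R/2 = 12.47 J mol⁻¹ K⁻¹.
ΔS = 3.12 × 12.47 × ln(928.15/374.15) = 35.4 J/K.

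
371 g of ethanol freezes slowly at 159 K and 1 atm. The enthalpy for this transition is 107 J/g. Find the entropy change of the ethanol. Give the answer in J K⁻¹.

ΔS = -250 J/K

Heat released by the substance: Q = −mL = −371 × 107 = −39697 J.
At constant T, ΔS = Q_rev/T = −39697 / 159 = -250 J/K.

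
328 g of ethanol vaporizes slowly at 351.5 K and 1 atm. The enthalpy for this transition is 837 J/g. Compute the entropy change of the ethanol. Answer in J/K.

Heat absorbed by the substance: Q = mL = 328 × 837 = 274536 J.
At constant T, ΔS = Q_rev/T = 274536 / 351.5 = 781 J/K.

ΔS = 781 J/K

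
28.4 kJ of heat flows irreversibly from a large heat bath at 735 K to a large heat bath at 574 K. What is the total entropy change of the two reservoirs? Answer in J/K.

ΔS_hot = −Q/T_H = −28400/735 = -38.64 J/K and ΔS_cold = +Q/T_C = 28400/574 = 49.48 J/K.
ΔS_total = -38.64 + 49.48 = 10.8 J/K, positive as the second law requires.

ΔS_total = 10.8 J/K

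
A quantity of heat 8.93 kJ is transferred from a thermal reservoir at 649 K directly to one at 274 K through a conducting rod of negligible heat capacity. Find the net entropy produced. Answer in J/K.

ΔS_total = 18.8 J/K

ΔS_hot = −Q/T_H = −8930/649 = -13.76 J/K and ΔS_cold = +Q/T_C = 8930/274 = 32.59 J/K.
ΔS_total = -13.76 + 32.59 = 18.8 J/K, positive as the second law requires.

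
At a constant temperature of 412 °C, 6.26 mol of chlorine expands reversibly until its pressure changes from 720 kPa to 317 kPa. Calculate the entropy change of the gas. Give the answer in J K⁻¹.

ΔS_gas = 42.7 J/K

For an isothermal ideal gas ΔS_gas = nR ln(P₁/P₂) = 6.26 × 8.314 × ln(720/317) = 42.7 J/K.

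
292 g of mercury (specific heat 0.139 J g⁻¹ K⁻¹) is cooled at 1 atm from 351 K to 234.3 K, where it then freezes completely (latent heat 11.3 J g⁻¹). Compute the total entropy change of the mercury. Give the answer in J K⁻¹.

ΔS = -30.5 J/K

Cooling step: ΔS₁ = m c ln(T_tr/T_i) = 292 × 0.139 × ln(234.3/351) = -16.41 J/K.
Phase change: ΔS₂ = −mL/T_tr = −292 × 11.3 / 234.3 = -14.08 J/K.
ΔS_total = (-16.41) + (-14.08) = -30.5 J/K.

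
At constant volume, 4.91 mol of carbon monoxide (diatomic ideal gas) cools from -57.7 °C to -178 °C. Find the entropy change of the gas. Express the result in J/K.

In kelvin: T₁ = 215.45 K, T₂ = 95.15 K. At constant volume, ΔS = nC_V ln(T₂/T₁) with C_V = 5R/2 = 20.79 J mol⁻¹ K⁻¹.
ΔS = 4.91 × 20.79 × ln(95.15/215.45) = -83.4 J/K.

ΔS = -83.4 J/K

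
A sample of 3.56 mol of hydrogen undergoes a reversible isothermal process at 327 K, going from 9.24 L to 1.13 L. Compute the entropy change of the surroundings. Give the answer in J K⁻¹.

For an isothermal ideal gas ΔS_gas = nR ln(V₂/V₁) = 3.56 × 8.314 × ln(1.13/9.24) = -62.2 J/K.
The process is reversible, so ΔS_surr = −ΔS_gas = 62.2 J/K and ΔS_universe = 0.

ΔS_surr = 62.2 J/K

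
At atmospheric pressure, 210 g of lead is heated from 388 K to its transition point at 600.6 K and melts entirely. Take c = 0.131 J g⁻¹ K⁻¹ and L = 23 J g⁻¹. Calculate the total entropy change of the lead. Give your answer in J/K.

ΔS = 20.1 J/K

Warming step: ΔS₁ = m c ln(T_tr/T_i) = 210 × 0.131 × ln(600.6/388) = 12.02 J/K.
Phase change: ΔS₂ = +mL/T_tr = 210 × 23 / 600.6 = 8.042 J/K.
ΔS_total = (12.02) + (8.042) = 20.1 J/K.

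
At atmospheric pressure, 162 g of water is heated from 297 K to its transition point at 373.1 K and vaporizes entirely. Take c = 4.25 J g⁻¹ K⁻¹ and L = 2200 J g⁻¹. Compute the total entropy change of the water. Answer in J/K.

ΔS = 1110 J/K

Warming step: ΔS₁ = m c ln(T_tr/T_i) = 162 × 4.25 × ln(373.1/297) = 157.1 J/K.
Phase change: ΔS₂ = +mL/T_tr = 162 × 2200 / 373.1 = 955.2 J/K.
ΔS_total = (157.1) + (955.2) = 1110 J/K.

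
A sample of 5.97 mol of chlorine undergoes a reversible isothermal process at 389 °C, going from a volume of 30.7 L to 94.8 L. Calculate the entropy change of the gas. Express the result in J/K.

ΔS_gas = 56 J/K

For an isothermal ideal gas ΔS_gas = nR ln(V₂/V₁) = 5.97 × 8.314 × ln(94.8/30.7) = 56 J/K.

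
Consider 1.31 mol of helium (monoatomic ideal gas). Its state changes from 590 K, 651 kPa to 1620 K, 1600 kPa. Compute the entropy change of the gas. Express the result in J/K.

ΔS = 17.7 J/K

ΔS = nC_p ln(T₂/T₁) − nR ln(P₂/P₁), with C_p = 5R/2 = 20.79 J mol⁻¹ K⁻¹ for a monoatomic ideal gas.
ΔS = 1.31 × [20.79 × ln(1620/590) − 8.314 × ln(1600/651)] = 17.7 J/K.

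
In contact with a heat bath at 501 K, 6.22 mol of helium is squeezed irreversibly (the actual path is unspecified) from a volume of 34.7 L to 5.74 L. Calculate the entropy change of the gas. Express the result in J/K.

ΔS_gas = -93 J/K

Entropy is a state function, so ΔS_gas depends only on the end states.
For an isothermal ideal gas ΔS_gas = nR ln(V₂/V₁) = 6.22 × 8.314 × ln(5.74/34.7) = -93 J/K.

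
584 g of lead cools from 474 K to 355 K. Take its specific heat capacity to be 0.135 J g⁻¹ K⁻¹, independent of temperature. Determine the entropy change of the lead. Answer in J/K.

ΔS = -22.8 J/K

ΔS = ∫dQ_rev/T = m c ln(T₂/T₁) = 584 × 0.135 × ln(355/474) = -22.8 J/K.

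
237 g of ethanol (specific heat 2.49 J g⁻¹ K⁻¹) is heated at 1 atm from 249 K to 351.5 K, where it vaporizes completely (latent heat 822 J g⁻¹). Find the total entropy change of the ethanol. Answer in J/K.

ΔS = 758 J/K

Warming step: ΔS₁ = m c ln(T_tr/T_i) = 237 × 2.49 × ln(351.5/249) = 203.5 J/K.
Phase change: ΔS₂ = +mL/T_tr = 237 × 822 / 351.5 = 554.2 J/K.
ΔS_total = (203.5) + (554.2) = 758 J/K.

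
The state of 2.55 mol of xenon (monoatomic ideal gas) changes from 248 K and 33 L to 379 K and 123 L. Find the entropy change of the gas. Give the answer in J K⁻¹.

Entropy is a state function: ΔS = nC_V ln(T₂/T₁) + nR ln(V₂/V₁), with C_V = 3R/2 = 12.47 J mol⁻¹ K⁻¹ for a monoatomic ideal gas.
ΔS = 2.55 × [12.47 × ln(379/248) + 8.314 × ln(123/33)] = 41.4 J/K.

ΔS = 41.4 J/K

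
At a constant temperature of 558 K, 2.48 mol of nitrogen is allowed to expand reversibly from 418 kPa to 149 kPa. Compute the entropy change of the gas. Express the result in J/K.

For an isothermal ideal gas ΔS_gas = nR ln(P₁/P₂) = 2.48 × 8.314 × ln(418/149) = 21.3 J/K.

ΔS_gas = 21.3 J/K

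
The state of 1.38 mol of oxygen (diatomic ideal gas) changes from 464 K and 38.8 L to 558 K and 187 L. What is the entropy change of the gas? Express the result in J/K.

ΔS = 23.3 J/K

Entropy is a state function: ΔS = nC_V ln(T₂/T₁) + nR ln(V₂/V₁), with C_V = 5R/2 = 20.79 J mol⁻¹ K⁻¹ for a diatomic ideal gas.
ΔS = 1.38 × [20.79 × ln(558/464) + 8.314 × ln(187/38.8)] = 23.3 J/K.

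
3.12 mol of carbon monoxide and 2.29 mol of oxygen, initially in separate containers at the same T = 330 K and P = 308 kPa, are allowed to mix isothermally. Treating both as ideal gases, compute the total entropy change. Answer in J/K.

Mole fractions: x_A = 3.12/5.41 = 0.577, x_B = 0.423.
ΔS_mix = −R(n_A ln x_A + n_B ln x_B) = −8.314 × (3.12 ln 0.577 + 2.29 ln 0.423) = 30.6 J/K.

ΔS_mix = 30.6 J/K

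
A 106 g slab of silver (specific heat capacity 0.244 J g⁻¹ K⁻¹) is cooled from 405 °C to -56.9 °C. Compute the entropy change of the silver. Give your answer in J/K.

In kelvin: T₁ = 678.15 K, T₂ = 216.25 K. ΔS = ∫dQ_rev/T = m c ln(T₂/T₁) = 106 × 0.244 × ln(216.25/678.15) = -29.6 J/K.

ΔS = -29.6 J/K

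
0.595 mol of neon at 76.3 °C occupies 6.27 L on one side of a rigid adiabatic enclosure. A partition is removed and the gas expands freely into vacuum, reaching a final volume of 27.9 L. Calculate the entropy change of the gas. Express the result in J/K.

ΔS_gas = 7.38 J/K

For an ideal gas in free expansion Q = 0 and W = 0, so T is unchanged.
Entropy is a state function; using a reversible isothermal path, ΔS_gas = nR ln(V₂/V₁) = 0.595 × 8.314 × ln(27.9/6.27) = 7.38 J/K.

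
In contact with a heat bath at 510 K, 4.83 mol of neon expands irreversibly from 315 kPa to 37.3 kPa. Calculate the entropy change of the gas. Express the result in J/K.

ΔS_gas = 85.7 J/K

Entropy is a state function, so ΔS_gas depends only on the end states.
For an isothermal ideal gas ΔS_gas = nR ln(P₁/P₂) = 4.83 × 8.314 × ln(315/37.3) = 85.7 J/K.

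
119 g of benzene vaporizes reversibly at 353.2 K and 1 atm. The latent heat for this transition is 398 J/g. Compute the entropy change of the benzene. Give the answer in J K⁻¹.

Heat absorbed by the substance: Q = mL = 119 × 398 = 47362 J.
At constant T, ΔS = Q_rev/T = 47362 / 353.2 = 134 J/K.

ΔS = 134 J/K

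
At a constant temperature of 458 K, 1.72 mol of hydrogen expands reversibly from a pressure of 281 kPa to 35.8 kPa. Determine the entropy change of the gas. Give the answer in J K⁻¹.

For an isothermal ideal gas ΔS_gas = nR ln(P₁/P₂) = 1.72 × 8.314 × ln(281/35.8) = 29.5 J/K.

ΔS_gas = 29.5 J/K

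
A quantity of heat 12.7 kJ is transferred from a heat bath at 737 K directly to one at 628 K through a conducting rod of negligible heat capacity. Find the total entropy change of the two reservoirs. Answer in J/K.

ΔS_total = 2.99 J/K

ΔS_hot = −Q/T_H = −12700/737 = -17.23 J/K and ΔS_cold = +Q/T_C = 12700/628 = 20.22 J/K.
ΔS_total = -17.23 + 20.22 = 2.99 J/K, positive as the second law requires.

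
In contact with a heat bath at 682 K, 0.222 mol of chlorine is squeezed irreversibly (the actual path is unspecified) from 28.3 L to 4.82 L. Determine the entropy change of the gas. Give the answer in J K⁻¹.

ΔS_gas = -3.27 J/K

Entropy is a state function, so ΔS_gas depends only on the end states.
For an isothermal ideal gas ΔS_gas = nR ln(V₂/V₁) = 0.222 × 8.314 × ln(4.82/28.3) = -3.27 J/K.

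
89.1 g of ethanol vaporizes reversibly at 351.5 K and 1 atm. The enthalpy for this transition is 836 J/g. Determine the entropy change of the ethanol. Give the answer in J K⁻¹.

Heat absorbed by the substance: Q = mL = 89.1 × 836 = 74487.6 J.
At constant T, ΔS = Q_rev/T = 74487.6 / 351.5 = 212 J/K.

ΔS = 212 J/K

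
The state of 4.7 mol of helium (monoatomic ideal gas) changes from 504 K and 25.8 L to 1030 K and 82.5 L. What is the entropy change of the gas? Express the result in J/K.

Entropy is a state function: ΔS = nC_V ln(T₂/T₁) + nR ln(V₂/V₁), with C_V = 3R/2 = 12.47 J mol⁻¹ K⁻¹ for a monoatomic ideal gas.
ΔS = 4.7 × [12.47 × ln(1030/504) + 8.314 × ln(82.5/25.8)] = 87.3 J/K.

ΔS = 87.3 J/K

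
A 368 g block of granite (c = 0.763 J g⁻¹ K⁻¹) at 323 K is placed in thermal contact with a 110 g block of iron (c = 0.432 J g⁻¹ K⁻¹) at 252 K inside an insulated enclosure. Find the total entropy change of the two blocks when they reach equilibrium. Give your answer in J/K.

ΔS_total = 1.18 J/K

Energy balance: T_f = (m₁c₁T₁ + m₂c₂T₂)/(m₁c₁ + m₂c₂) = 312.72 K.
ΔS₁ = m₁c₁ ln(T_f/T₁) = 280.784 × ln(312.72/323) = -9.079 J/K.
ΔS₂ = m₂c₂ ln(T_f/T₂) = 47.52 × ln(312.72/252) = 10.26 J/K.
ΔS_total = -9.079 + 10.26 = 1.18 J/K.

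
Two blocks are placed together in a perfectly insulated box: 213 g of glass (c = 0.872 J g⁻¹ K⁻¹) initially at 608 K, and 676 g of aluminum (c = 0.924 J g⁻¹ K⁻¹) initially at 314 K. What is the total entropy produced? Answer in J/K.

Energy balance: T_f = (m₁c₁T₁ + m₂c₂T₂)/(m₁c₁ + m₂c₂) = 381.39 K.
ΔS₁ = m₁c₁ ln(T_f/T₁) = 185.736 × ln(381.39/608) = -86.62 J/K.
ΔS₂ = m₂c₂ ln(T_f/T₂) = 624.624 × ln(381.39/314) = 121.4 J/K.
ΔS_total = -86.62 + 121.4 = 34.8 J/K.

ΔS_total = 34.8 J/K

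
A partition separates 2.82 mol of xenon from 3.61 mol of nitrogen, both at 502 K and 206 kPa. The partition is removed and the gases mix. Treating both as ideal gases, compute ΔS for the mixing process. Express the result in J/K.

Mole fractions: x_A = 2.82/6.43 = 0.439, x_B = 0.561.
ΔS_mix = −R(n_A ln x_A + n_B ln x_B) = −8.314 × (2.82 ln 0.439 + 3.61 ln 0.561) = 36.7 J/K.

ΔS_mix = 36.7 J/K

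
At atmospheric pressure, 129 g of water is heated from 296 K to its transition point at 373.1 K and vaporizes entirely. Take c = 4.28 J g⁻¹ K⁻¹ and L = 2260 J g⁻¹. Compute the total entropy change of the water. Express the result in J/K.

ΔS = 909 J/K

Warming step: ΔS₁ = m c ln(T_tr/T_i) = 129 × 4.28 × ln(373.1/296) = 127.8 J/K.
Phase change: ΔS₂ = +mL/T_tr = 129 × 2260 / 373.1 = 781.4 J/K.
ΔS_total = (127.8) + (781.4) = 909 J/K.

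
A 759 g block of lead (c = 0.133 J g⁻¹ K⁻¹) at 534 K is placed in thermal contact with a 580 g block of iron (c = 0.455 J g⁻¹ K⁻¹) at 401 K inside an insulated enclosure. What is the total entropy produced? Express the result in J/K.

Energy balance: T_f = (m₁c₁T₁ + m₂c₂T₂)/(m₁c₁ + m₂c₂) = 437.8 K.
ΔS₁ = m₁c₁ ln(T_f/T₁) = 100.947 × ln(437.8/534) = -20.05 J/K.
ΔS₂ = m₂c₂ ln(T_f/T₂) = 263.9 × ln(437.8/401) = 23.17 J/K.
ΔS_total = -20.05 + 23.17 = 3.12 J/K.

ΔS_total = 3.12 J/K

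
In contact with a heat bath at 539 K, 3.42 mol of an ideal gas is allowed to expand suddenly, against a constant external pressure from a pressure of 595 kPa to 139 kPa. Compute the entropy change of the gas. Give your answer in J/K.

ΔS_gas = 41.3 J/K

Entropy is a state function, so ΔS_gas depends only on the end states.
For an isothermal ideal gas ΔS_gas = nR ln(P₁/P₂) = 3.42 × 8.314 × ln(595/139) = 41.3 J/K.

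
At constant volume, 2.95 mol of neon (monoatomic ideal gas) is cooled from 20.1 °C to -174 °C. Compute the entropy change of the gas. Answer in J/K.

ΔS = -39.9 J/K

In kelvin: T₁ = 293.25 K, T₂ = 99.15 K. At constant volume, ΔS = nC_V ln(T₂/T₁) with C_V = 3R/2 = 12.47 J mol⁻¹ K⁻¹.
ΔS = 2.95 × 12.47 × ln(99.15/293.25) = -39.9 J/K.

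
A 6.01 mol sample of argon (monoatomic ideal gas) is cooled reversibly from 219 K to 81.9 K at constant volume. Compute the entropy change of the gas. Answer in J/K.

At constant volume, ΔS = nC_V ln(T₂/T₁) with C_V = 3R/2 = 12.47 J mol⁻¹ K⁻¹.
ΔS = 6.01 × 12.47 × ln(81.9/219) = -73.7 J/K.

ΔS = -73.7 J/K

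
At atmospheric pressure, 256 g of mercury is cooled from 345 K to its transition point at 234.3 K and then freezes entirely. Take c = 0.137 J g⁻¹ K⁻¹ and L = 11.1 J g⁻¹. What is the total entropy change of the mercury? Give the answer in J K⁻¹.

Cooling step: ΔS₁ = m c ln(T_tr/T_i) = 256 × 0.137 × ln(234.3/345) = -13.57 J/K.
Phase change: ΔS₂ = −mL/T_tr = −256 × 11.1 / 234.3 = -12.13 J/K.
ΔS_total = (-13.57) + (-12.13) = -25.7 J/K.

ΔS = -25.7 J/K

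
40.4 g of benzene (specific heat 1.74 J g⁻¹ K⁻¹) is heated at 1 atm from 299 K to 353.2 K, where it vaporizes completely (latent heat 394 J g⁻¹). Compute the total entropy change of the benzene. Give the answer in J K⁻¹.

Warming step: ΔS₁ = m c ln(T_tr/T_i) = 40.4 × 1.74 × ln(353.2/299) = 11.71 J/K.
Phase change: ΔS₂ = +mL/T_tr = 40.4 × 394 / 353.2 = 45.07 J/K.
ΔS_total = (11.71) + (45.07) = 56.8 J/K.

ΔS = 56.8 J/K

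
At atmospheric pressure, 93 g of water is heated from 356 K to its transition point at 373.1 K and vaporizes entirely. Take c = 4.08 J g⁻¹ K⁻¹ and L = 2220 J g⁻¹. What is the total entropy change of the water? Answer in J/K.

ΔS = 571 J/K

Warming step: ΔS₁ = m c ln(T_tr/T_i) = 93 × 4.08 × ln(373.1/356) = 17.8 J/K.
Phase change: ΔS₂ = +mL/T_tr = 93 × 2220 / 373.1 = 553.4 J/K.
ΔS_total = (17.8) + (553.4) = 571 J/K.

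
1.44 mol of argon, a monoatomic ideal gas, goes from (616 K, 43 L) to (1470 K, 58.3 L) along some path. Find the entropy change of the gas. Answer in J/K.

Entropy is a state function: ΔS = nC_V ln(T₂/T₁) + nR ln(V₂/V₁), with C_V = 3R/2 = 12.47 J mol⁻¹ K⁻¹ for a monoatomic ideal gas.
ΔS = 1.44 × [12.47 × ln(1470/616) + 8.314 × ln(58.3/43)] = 19.3 J/K.

ΔS = 19.3 J/K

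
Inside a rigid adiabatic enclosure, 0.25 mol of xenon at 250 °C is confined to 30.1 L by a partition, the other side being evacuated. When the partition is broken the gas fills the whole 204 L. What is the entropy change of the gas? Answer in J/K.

ΔS_gas = 3.98 J/K

For an ideal gas in free expansion Q = 0 and W = 0, so T is unchanged.
Entropy is a state function; using a reversible isothermal path, ΔS_gas = nR ln(V₂/V₁) = 0.25 × 8.314 × ln(204/30.1) = 3.98 J/K.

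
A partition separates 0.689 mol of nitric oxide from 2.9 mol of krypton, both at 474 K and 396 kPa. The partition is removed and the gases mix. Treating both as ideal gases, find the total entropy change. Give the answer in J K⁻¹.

ΔS_mix = 14.6 J/K

Mole fractions: x_A = 0.689/3.59 = 0.192, x_B = 0.808.
ΔS_mix = −R(n_A ln x_A + n_B ln x_B) = −8.314 × (0.689 ln 0.192 + 2.9 ln 0.808) = 14.6 J/K.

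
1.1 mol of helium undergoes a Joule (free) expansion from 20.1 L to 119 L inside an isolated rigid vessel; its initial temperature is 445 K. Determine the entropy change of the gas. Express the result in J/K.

ΔS_gas = 16.3 J/K

For an ideal gas in free expansion Q = 0 and W = 0, so T is unchanged.
Entropy is a state function; using a reversible isothermal path, ΔS_gas = nR ln(V₂/V₁) = 1.1 × 8.314 × ln(119/20.1) = 16.3 J/K.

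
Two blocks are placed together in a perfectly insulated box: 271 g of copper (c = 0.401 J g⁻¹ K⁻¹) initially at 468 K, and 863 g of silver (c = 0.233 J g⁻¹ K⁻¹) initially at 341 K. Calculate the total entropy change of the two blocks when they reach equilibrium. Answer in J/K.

ΔS_total = 3.63 J/K

Energy balance: T_f = (m₁c₁T₁ + m₂c₂T₂)/(m₁c₁ + m₂c₂) = 385.56 K.
ΔS₁ = m₁c₁ ln(T_f/T₁) = 108.671 × ln(385.56/468) = -21.06 J/K.
ΔS₂ = m₂c₂ ln(T_f/T₂) = 201.079 × ln(385.56/341) = 24.69 J/K.
ΔS_total = -21.06 + 24.69 = 3.63 J/K.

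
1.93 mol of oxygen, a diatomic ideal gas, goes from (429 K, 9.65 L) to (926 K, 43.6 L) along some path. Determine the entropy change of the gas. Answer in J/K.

ΔS = 55.1 J/K

Entropy is a state function: ΔS = nC_V ln(T₂/T₁) + nR ln(V₂/V₁), with C_V = 5R/2 = 20.79 J mol⁻¹ K⁻¹ for a diatomic ideal gas.
ΔS = 1.93 × [20.79 × ln(926/429) + 8.314 × ln(43.6/9.65)] = 55.1 J/K.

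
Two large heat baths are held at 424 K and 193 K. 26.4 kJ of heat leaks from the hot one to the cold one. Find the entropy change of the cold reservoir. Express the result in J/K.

The cold reservoir gains heat Q, so ΔS_cold = +Q/T_C = 26400/193 = 137 J/K.

ΔS_cold = 137 J/K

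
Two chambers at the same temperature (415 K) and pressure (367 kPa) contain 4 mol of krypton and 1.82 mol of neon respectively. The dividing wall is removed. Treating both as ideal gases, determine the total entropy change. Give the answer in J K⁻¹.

ΔS_mix = 30.1 J/K

Mole fractions: x_A = 4/5.82 = 0.687, x_B = 0.313.
ΔS_mix = −R(n_A ln x_A + n_B ln x_B) = −8.314 × (4 ln 0.687 + 1.82 ln 0.313) = 30.1 J/K.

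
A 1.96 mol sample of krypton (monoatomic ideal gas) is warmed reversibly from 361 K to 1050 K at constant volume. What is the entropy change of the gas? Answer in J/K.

ΔS = 26.1 J/K

At constant volume, ΔS = nC_V ln(T₂/T₁) with C_V = 3R/2 = 12.47 J mol⁻¹ K⁻¹.
ΔS = 1.96 × 12.47 × ln(1050/361) = 26.1 J/K.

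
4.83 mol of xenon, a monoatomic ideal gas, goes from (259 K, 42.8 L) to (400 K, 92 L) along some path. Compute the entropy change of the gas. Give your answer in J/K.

ΔS = 56.9 J/K

Entropy is a state function: ΔS = nC_V ln(T₂/T₁) + nR ln(V₂/V₁), with C_V = 3R/2 = 12.47 J mol⁻¹ K⁻¹ for a monoatomic ideal gas.
ΔS = 4.83 × [12.47 × ln(400/259) + 8.314 × ln(92/42.8)] = 56.9 J/K.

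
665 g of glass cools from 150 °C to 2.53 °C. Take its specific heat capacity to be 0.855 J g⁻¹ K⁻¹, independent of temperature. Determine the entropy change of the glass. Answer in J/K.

ΔS = -244 J/K

In kelvin: T₁ = 423.15 K, T₂ = 275.68 K. ΔS = ∫dQ_rev/T = m c ln(T₂/T₁) = 665 × 0.855 × ln(275.68/423.15) = -244 J/K.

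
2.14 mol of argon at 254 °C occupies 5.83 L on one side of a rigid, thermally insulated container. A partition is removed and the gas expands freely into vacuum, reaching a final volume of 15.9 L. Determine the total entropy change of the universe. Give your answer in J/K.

No heat is exchanged and no work is done, so the ideal-gas temperature stays constant.
Entropy is a state function; using a reversible isothermal path, ΔS_gas = nR ln(V₂/V₁) = 2.14 × 8.314 × ln(15.9/5.83) = 17.9 J/K.
The insulated surroundings exchange no heat, so ΔS_surr = 0 and ΔS_universe = ΔS_gas.

ΔS_universe = 17.9 J/K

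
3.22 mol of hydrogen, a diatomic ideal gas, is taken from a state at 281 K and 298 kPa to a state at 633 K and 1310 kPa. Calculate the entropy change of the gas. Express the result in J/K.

ΔS = nC_p ln(T₂/T₁) − nR ln(P₂/P₁), with C_p = 7R/2 = 29.1 J mol⁻¹ K⁻¹ for a diatomic ideal gas.
ΔS = 3.22 × [29.1 × ln(633/281) − 8.314 × ln(1310/298)] = 36.5 J/K.

ΔS = 36.5 J/K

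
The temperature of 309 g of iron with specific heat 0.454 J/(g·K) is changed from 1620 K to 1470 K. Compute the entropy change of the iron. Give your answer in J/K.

ΔS = ∫dQ_rev/T = m c ln(T₂/T₁) = 309 × 0.454 × ln(1470/1620) = -13.6 J/K.

ΔS = -13.6 J/K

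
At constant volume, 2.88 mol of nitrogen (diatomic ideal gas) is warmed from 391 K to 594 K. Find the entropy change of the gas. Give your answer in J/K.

ΔS = 25 J/K

At constant volume, ΔS = nC_V ln(T₂/T₁) with C_V = 5R/2 = 20.79 J mol⁻¹ K⁻¹.
ΔS = 2.88 × 20.79 × ln(594/391) = 25 J/K.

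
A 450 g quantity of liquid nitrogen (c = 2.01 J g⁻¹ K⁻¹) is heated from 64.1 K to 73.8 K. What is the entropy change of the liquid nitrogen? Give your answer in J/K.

ΔS = 127 J/K

ΔS = ∫dQ_rev/T = m c ln(T₂/T₁) = 450 × 2.01 × ln(73.8/64.1) = 127 J/K.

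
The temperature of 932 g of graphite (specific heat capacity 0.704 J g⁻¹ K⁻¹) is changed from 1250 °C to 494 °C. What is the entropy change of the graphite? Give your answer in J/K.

ΔS = -450 J/K

In kelvin: T₁ = 1523.15 K, T₂ = 767.15 K. ΔS = ∫dQ_rev/T = m c ln(T₂/T₁) = 932 × 0.704 × ln(767.15/1523.15) = -450 J/K.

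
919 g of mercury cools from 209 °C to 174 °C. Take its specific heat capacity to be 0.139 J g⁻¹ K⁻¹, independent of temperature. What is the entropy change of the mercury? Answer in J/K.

In kelvin: T₁ = 482.15 K, T₂ = 447.15 K. ΔS = ∫dQ_rev/T = m c ln(T₂/T₁) = 919 × 0.139 × ln(447.15/482.15) = -9.63 J/K.

ΔS = -9.63 J/K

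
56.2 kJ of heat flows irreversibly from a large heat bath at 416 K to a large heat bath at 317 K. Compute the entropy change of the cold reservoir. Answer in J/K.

The cold reservoir gains heat Q, so ΔS_cold = +Q/T_C = 56200/317 = 177 J/K.

ΔS_cold = 177 J/K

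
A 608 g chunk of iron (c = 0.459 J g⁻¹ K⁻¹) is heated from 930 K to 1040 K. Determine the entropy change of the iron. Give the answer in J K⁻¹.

ΔS = ∫dQ_rev/T = m c ln(T₂/T₁) = 608 × 0.459 × ln(1040/930) = 31.2 J/K.

ΔS = 31.2 J/K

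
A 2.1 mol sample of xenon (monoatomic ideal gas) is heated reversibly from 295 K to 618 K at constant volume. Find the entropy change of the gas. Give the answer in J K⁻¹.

ΔS = 19.4 J/K

At constant volume, ΔS = nC_V ln(T₂/T₁) with C_V = 3R/2 = 12.47 J mol⁻¹ K⁻¹.
ΔS = 2.1 × 12.47 × ln(618/295) = 19.4 J/K.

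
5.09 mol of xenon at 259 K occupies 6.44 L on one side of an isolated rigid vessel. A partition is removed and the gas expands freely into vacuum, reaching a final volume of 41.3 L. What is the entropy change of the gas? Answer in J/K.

For an ideal gas in free expansion Q = 0 and W = 0, so T is unchanged.
Entropy is a state function; using a reversible isothermal path, ΔS_gas = nR ln(V₂/V₁) = 5.09 × 8.314 × ln(41.3/6.44) = 78.6 J/K.

ΔS_gas = 78.6 J/K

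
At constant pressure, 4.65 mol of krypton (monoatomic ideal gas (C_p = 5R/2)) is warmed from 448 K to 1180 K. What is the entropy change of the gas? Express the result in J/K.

ΔS = 93.6 J/K

At constant pressure, ΔS = nC_p ln(T₂/T₁) with C_p = 5R/2 = 20.79 J mol⁻¹ K⁻¹.
ΔS = 4.65 × 20.79 × ln(1180/448) = 93.6 J/K.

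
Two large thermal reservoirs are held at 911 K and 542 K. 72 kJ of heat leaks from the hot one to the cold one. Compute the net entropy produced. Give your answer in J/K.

ΔS_total = 53.8 J/K

ΔS_hot = −Q/T_H = −72000/911 = -79.03 J/K and ΔS_cold = +Q/T_C = 72000/542 = 132.8 J/K.
ΔS_total = -79.03 + 132.8 = 53.8 J/K, positive as the second law requires.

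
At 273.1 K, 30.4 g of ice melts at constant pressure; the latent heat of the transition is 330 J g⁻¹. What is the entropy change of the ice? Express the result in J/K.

ΔS = 36.7 J/K

Heat absorbed by the substance: Q = mL = 30.4 × 330 = 10032 J.
At constant T, ΔS = Q_rev/T = 10032 / 273.1 = 36.7 J/K.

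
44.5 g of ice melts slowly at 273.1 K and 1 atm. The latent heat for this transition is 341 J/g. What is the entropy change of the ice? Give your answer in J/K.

ΔS = 55.6 J/K

Heat absorbed by the substance: Q = mL = 44.5 × 341 = 15174.5 J.
At constant T, ΔS = Q_rev/T = 15174.5 / 273.1 = 55.6 J/K.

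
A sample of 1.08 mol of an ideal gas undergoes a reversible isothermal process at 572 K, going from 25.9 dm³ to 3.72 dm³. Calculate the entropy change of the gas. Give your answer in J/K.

For an isothermal ideal gas ΔS_gas = nR ln(V₂/V₁) = 1.08 × 8.314 × ln(3.72/25.9) = -17.4 J/K.

ΔS_gas = -17.4 J/K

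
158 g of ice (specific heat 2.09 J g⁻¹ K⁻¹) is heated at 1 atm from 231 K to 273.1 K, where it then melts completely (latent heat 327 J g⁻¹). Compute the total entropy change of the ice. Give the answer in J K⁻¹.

Warming step: ΔS₁ = m c ln(T_tr/T_i) = 158 × 2.09 × ln(273.1/231) = 55.29 J/K.
Phase change: ΔS₂ = +mL/T_tr = 158 × 327 / 273.1 = 189.2 J/K.
ΔS_total = (55.29) + (189.2) = 244 J/K.

ΔS = 244 J/K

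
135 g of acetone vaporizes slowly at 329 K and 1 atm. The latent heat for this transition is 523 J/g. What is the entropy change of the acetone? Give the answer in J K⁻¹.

ΔS = 215 J/K

Heat absorbed by the substance: Q = mL = 135 × 523 = 70605 J.
At constant T, ΔS = Q_rev/T = 70605 / 329 = 215 J/K.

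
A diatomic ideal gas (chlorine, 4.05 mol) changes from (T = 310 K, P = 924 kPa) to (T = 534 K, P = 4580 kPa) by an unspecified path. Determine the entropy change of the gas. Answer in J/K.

ΔS = nC_p ln(T₂/T₁) − nR ln(P₂/P₁), with C_p = 7R/2 = 29.1 J mol⁻¹ K⁻¹ for a diatomic ideal gas.
ΔS = 4.05 × [29.1 × ln(534/310) − 8.314 × ln(4580/924)] = 10.2 J/K.

ΔS = 10.2 J/K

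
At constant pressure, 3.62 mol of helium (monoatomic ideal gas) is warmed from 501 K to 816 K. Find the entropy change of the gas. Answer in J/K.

ΔS = 36.7 J/K

At constant pressure, ΔS = nC_p ln(T₂/T₁) with C_p = 5R/2 = 20.79 J mol⁻¹ K⁻¹.
ΔS = 3.62 × 20.79 × ln(816/501) = 36.7 J/K.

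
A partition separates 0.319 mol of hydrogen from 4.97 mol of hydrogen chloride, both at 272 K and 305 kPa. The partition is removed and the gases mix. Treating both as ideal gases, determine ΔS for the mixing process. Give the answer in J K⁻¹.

Mole fractions: x_A = 0.319/5.29 = 0.0603, x_B = 0.94.
ΔS_mix = −R(n_A ln x_A + n_B ln x_B) = −8.314 × (0.319 ln 0.0603 + 4.97 ln 0.94) = 10 J/K.

ΔS_mix = 10 J/K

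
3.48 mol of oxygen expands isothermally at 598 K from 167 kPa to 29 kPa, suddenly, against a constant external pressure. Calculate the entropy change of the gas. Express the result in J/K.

Entropy is a state function, so ΔS_gas depends only on the end states.
For an isothermal ideal gas ΔS_gas = nR ln(P₁/P₂) = 3.48 × 8.314 × ln(167/29) = 50.7 J/K.

ΔS_gas = 50.7 J/K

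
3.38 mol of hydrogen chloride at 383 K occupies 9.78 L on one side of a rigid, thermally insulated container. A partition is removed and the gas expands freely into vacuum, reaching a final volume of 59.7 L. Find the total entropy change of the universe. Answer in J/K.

For an ideal gas in free expansion Q = 0 and W = 0, so T is unchanged.
Entropy is a state function; using a reversible isothermal path, ΔS_gas = nR ln(V₂/V₁) = 3.38 × 8.314 × ln(59.7/9.78) = 50.8 J/K.
The insulated surroundings exchange no heat, so ΔS_surr = 0 and ΔS_universe = ΔS_gas.

ΔS_universe = 50.8 J/K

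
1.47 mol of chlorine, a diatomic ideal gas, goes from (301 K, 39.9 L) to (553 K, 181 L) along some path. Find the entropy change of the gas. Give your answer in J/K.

ΔS = 37.1 J/K

Entropy is a state function: ΔS = nC_V ln(T₂/T₁) + nR ln(V₂/V₁), with C_V = 5R/2 = 20.79 J mol⁻¹ K⁻¹ for a diatomic ideal gas.
ΔS = 1.47 × [20.79 × ln(553/301) + 8.314 × ln(181/39.9)] = 37.1 J/K.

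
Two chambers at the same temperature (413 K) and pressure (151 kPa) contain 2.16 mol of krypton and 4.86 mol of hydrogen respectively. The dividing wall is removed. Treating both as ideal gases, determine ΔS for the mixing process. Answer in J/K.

Mole fractions: x_A = 2.16/7.02 = 0.308, x_B = 0.692.
ΔS_mix = −R(n_A ln x_A + n_B ln x_B) = −8.314 × (2.16 ln 0.308 + 4.86 ln 0.692) = 36 J/K.

ΔS_mix = 36 J/K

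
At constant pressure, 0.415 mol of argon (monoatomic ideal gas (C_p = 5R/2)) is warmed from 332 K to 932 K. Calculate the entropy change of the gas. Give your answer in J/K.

At constant pressure, ΔS = nC_p ln(T₂/T₁) with C_p = 5R/2 = 20.79 J mol⁻¹ K⁻¹.
ΔS = 0.415 × 20.79 × ln(932/332) = 8.9 J/K.

ΔS = 8.9 J/K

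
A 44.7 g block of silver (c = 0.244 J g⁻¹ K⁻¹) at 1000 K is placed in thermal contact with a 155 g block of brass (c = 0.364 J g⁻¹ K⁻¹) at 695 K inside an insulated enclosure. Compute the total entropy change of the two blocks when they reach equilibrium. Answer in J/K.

ΔS_total = 0.656 J/K

Energy balance: T_f = (m₁c₁T₁ + m₂c₂T₂)/(m₁c₁ + m₂c₂) = 744.41 K.
ΔS₁ = m₁c₁ ln(T_f/T₁) = 10.9068 × ln(744.41/1000) = -3.219 J/K.
ΔS₂ = m₂c₂ ln(T_f/T₂) = 56.42 × ln(744.41/695) = 3.875 J/K.
ΔS_total = -3.219 + 3.875 = 0.656 J/K.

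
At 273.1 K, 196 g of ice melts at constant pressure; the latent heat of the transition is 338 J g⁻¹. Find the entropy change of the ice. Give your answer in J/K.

ΔS = 243 J/K

Heat absorbed by the substance: Q = mL = 196 × 338 = 66248 J.
At constant T, ΔS = Q_rev/T = 66248 / 273.1 = 243 J/K.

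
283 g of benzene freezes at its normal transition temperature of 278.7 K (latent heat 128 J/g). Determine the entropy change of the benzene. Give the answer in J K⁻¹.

Heat released by the substance: Q = −mL = −283 × 128 = −36224 J.
At constant T, ΔS = Q_rev/T = −36224 / 278.7 = -130 J/K.

ΔS = -130 J/K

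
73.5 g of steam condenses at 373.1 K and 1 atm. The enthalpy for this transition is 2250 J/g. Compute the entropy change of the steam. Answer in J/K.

Heat released by the substance: Q = −mL = −73.5 × 2250 = −165375 J.
At constant T, ΔS = Q_rev/T = −165375 / 373.1 = -443 J/K.

ΔS = -443 J/K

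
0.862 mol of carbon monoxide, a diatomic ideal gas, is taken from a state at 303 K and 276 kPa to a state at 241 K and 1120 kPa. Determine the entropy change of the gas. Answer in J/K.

ΔS = nC_p ln(T₂/T₁) − nR ln(P₂/P₁), with C_p = 7R/2 = 29.1 J mol⁻¹ K⁻¹ for a diatomic ideal gas.
ΔS = 0.862 × [29.1 × ln(241/303) − 8.314 × ln(1120/276)] = -15.8 J/K.

ΔS = -15.8 J/K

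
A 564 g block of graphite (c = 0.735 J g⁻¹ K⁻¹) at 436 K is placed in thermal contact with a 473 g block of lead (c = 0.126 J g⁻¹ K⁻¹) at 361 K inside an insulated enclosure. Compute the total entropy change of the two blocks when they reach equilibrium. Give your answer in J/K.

ΔS_total = 0.886 J/K

Energy balance: T_f = (m₁c₁T₁ + m₂c₂T₂)/(m₁c₁ + m₂c₂) = 426.57 K.
ΔS₁ = m₁c₁ ln(T_f/T₁) = 414.54 × ln(426.57/436) = -9.0616 J/K.
ΔS₂ = m₂c₂ ln(T_f/T₂) = 59.598 × ln(426.57/361) = 9.9472 J/K.
ΔS_total = -9.0616 + 9.9472 = 0.886 J/K.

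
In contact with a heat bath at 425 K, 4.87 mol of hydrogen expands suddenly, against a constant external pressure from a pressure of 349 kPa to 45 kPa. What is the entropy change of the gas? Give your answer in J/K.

ΔS_gas = 82.9 J/K

Entropy is a state function, so ΔS_gas depends only on the end states.
For an isothermal ideal gas ΔS_gas = nR ln(P₁/P₂) = 4.87 × 8.314 × ln(349/45) = 82.9 J/K.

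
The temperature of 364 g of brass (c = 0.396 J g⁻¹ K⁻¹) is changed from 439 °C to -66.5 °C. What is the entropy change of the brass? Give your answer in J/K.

In kelvin: T₁ = 712.15 K, T₂ = 206.65 K. ΔS = ∫dQ_rev/T = m c ln(T₂/T₁) = 364 × 0.396 × ln(206.65/712.15) = -178 J/K.

ΔS = -178 J/K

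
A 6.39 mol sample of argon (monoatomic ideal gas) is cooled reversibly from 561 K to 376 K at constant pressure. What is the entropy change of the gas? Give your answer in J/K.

At constant pressure, ΔS = nC_p ln(T₂/T₁) with C_p = 5R/2 = 20.79 J mol⁻¹ K⁻¹.
ΔS = 6.39 × 20.79 × ln(376/561) = -53.1 J/K.

ΔS = -53.1 J/K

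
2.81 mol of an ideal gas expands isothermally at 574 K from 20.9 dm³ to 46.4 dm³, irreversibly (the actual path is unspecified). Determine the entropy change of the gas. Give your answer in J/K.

ΔS_gas = 18.6 J/K

Entropy is a state function, so ΔS_gas depends only on the end states.
For an isothermal ideal gas ΔS_gas = nR ln(V₂/V₁) = 2.81 × 8.314 × ln(46.4/20.9) = 18.6 J/K.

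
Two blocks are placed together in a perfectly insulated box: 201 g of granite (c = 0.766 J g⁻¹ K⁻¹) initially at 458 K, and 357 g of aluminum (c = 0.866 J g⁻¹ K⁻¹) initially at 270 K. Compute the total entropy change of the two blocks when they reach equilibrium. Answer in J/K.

ΔS_total = 15.1 J/K

Energy balance: T_f = (m₁c₁T₁ + m₂c₂T₂)/(m₁c₁ + m₂c₂) = 332.5 K.
ΔS₁ = m₁c₁ ln(T_f/T₁) = 153.966 × ln(332.5/458) = -49.3 J/K.
ΔS₂ = m₂c₂ ln(T_f/T₂) = 309.162 × ln(332.5/270) = 64.37 J/K.
ΔS_total = -49.3 + 64.37 = 15.1 J/K.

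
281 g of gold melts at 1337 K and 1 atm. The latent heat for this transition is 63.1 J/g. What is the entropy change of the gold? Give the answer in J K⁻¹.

Heat absorbed by the substance: Q = mL = 281 × 63.1 = 17731.1 J.
At constant T, ΔS = Q_rev/T = 17731.1 / 1337 = 13.3 J/K.

ΔS = 13.3 J/K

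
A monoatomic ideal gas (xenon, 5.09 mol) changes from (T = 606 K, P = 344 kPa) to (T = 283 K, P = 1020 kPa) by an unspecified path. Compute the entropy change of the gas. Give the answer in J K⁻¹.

ΔS = nC_p ln(T₂/T₁) − nR ln(P₂/P₁), with C_p = 5R/2 = 20.79 J mol⁻¹ K⁻¹ for a monoatomic ideal gas.
ΔS = 5.09 × [20.79 × ln(283/606) − 8.314 × ln(1020/344)] = -127 J/K.

ΔS = -127 J/K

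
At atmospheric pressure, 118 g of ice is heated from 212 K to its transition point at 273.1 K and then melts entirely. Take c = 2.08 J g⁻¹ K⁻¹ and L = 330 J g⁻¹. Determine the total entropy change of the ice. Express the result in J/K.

ΔS = 205 J/K

Warming step: ΔS₁ = m c ln(T_tr/T_i) = 118 × 2.08 × ln(273.1/212) = 62.16 J/K.
Phase change: ΔS₂ = +mL/T_tr = 118 × 330 / 273.1 = 142.6 J/K.
ΔS_total = (62.16) + (142.6) = 205 J/K.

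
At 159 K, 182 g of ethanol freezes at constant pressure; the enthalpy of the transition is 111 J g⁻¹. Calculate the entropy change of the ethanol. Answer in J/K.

ΔS = -127 J/K

Heat released by the substance: Q = −mL = −182 × 111 = −20202 J.
At constant T, ΔS = Q_rev/T = −20202 / 159 = -127 J/K.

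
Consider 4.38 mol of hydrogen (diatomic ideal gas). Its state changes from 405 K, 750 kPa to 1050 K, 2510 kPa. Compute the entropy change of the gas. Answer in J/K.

ΔS = nC_p ln(T₂/T₁) − nR ln(P₂/P₁), with C_p = 7R/2 = 29.1 J mol⁻¹ K⁻¹ for a diatomic ideal gas.
ΔS = 4.38 × [29.1 × ln(1050/405) − 8.314 × ln(2510/750)] = 77.4 J/K.

ΔS = 77.4 J/K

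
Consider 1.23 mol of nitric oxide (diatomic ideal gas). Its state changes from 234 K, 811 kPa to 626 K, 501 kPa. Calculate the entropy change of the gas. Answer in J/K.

ΔS = nC_p ln(T₂/T₁) − nR ln(P₂/P₁), with C_p = 7R/2 = 29.1 J mol⁻¹ K⁻¹ for a diatomic ideal gas.
ΔS = 1.23 × [29.1 × ln(626/234) − 8.314 × ln(501/811)] = 40.1 J/K.

ΔS = 40.1 J/K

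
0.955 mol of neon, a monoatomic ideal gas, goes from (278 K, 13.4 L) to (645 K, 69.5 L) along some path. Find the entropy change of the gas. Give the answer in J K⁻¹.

Entropy is a state function: ΔS = nC_V ln(T₂/T₁) + nR ln(V₂/V₁), with C_V = 3R/2 = 12.47 J mol⁻¹ K⁻¹ for a monoatomic ideal gas.
ΔS = 0.955 × [12.47 × ln(645/278) + 8.314 × ln(69.5/13.4)] = 23.1 J/K.

ΔS = 23.1 J/K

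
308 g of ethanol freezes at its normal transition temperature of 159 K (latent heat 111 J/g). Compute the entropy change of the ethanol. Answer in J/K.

Heat released by the substance: Q = −mL = −308 × 111 = −34188 J.
At constant T, ΔS = Q_rev/T = −34188 / 159 = -215 J/K.

ΔS = -215 J/K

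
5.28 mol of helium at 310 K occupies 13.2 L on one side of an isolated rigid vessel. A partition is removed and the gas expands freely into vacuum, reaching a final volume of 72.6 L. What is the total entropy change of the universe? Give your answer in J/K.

ΔS_universe = 74.8 J/K

No heat is exchanged and no work is done, so the ideal-gas temperature stays constant.
Entropy is a state function; using a reversible isothermal path, ΔS_gas = nR ln(V₂/V₁) = 5.28 × 8.314 × ln(72.6/13.2) = 74.8 J/K.
The insulated surroundings exchange no heat, so ΔS_surr = 0 and ΔS_universe = ΔS_gas.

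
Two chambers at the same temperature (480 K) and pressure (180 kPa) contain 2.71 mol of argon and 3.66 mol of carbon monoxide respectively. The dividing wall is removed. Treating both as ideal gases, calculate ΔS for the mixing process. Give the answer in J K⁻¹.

ΔS_mix = 36.1 J/K

Mole fractions: x_A = 2.71/6.37 = 0.425, x_B = 0.575.
ΔS_mix = −R(n_A ln x_A + n_B ln x_B) = −8.314 × (2.71 ln 0.425 + 3.66 ln 0.575) = 36.1 J/K.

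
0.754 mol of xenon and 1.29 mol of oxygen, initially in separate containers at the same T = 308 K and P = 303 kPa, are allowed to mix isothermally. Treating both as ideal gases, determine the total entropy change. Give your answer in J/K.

ΔS_mix = 11.2 J/K

Mole fractions: x_A = 0.754/2.04 = 0.369, x_B = 0.631.
ΔS_mix = −R(n_A ln x_A + n_B ln x_B) = −8.314 × (0.754 ln 0.369 + 1.29 ln 0.631) = 11.2 J/K.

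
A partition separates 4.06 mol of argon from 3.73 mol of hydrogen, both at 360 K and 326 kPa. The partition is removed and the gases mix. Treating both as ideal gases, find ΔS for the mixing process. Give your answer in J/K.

Mole fractions: x_A = 4.06/7.79 = 0.521, x_B = 0.479.
ΔS_mix = −R(n_A ln x_A + n_B ln x_B) = −8.314 × (4.06 ln 0.521 + 3.73 ln 0.479) = 44.8 J/K.

ΔS_mix = 44.8 J/K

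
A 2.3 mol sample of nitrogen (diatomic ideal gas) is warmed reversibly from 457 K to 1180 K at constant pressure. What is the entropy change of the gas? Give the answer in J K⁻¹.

At constant pressure, ΔS = nC_p ln(T₂/T₁) with C_p = 7R/2 = 29.1 J mol⁻¹ K⁻¹.
ΔS = 2.3 × 29.1 × ln(1180/457) = 63.5 J/K.

ΔS = 63.5 J/K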